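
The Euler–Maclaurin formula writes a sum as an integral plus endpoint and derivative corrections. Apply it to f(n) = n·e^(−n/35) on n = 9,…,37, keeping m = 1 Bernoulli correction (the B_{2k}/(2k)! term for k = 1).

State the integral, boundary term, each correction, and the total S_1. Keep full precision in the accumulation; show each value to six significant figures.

S_1 ≈ 325.108

The integral term ∫_9^37 x·e^(−x/35) dx = 315.250.
½[f(9) + f(37)] = ½[6.95932 + 12.8555] = 9.90743.
So far: 325.158.
Order-1 term: 1/12 · (-0.0198541 − 0.574420) = -0.0495228.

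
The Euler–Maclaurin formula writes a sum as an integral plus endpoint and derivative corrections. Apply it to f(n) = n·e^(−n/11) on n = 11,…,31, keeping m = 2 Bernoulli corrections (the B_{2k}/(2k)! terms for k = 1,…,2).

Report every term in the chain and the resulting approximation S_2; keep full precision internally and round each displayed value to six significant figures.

S_2 ≈ 64.3786

∫_11^31 x·e^(−x/11) dx evaluates to 61.4388.
½[f(11) + f(31)] = ½[4.04667 + 1.85115] = 2.94891.
Integral + boundary = 64.3877.
Correction k=1: B_{2}/2! · (f^{(1)}(31) − f^{(1)}(11)) = 1/12 · (-0.108572 − 0.00000) = -0.00904764.
Partial sum through k=1: 64.3786.
Correction k=2: B_{4}/4! · (f^{(3)}(31) − f^{(3)}(11)) = −1/720 · (8.97286e-05 − 0.00608065) = 8.32073e-06.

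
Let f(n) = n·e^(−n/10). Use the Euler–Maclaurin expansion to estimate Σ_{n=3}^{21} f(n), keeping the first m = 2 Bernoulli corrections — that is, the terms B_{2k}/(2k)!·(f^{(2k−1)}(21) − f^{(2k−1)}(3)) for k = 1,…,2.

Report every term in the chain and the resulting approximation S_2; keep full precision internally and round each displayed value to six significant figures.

∫_3^21 x·e^(−x/10) dx evaluates to 58.3449.
Endpoint term: (f(3) + f(21))/2 = (2.22245 + 2.57158)/2 = 2.39702.
So far: 60.7419.
Correction k=1: B_{2}/2! · (f^{(1)}(21) − f^{(1)}(3)) = 1/12 · (-0.134702 − 0.518573) = -0.0544396.
After k=1: 60.6875.
Correction k=2: B_{4}/4! · (f^{(3)}(21) − f^{(3)}(3)) = −1/720 · (0.00110211 − 0.0200021) = 2.62500e-05.

S_2 ≈ 60.6875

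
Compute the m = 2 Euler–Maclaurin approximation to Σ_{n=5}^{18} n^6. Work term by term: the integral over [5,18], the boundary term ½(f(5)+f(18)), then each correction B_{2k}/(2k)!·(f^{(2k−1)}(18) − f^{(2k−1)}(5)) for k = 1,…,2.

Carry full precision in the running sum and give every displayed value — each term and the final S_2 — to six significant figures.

∫_5^18 x^6 dx evaluates to 8.74488e+07.
Boundary: ½(f(5) + f(18)) = ½(15625.0 + 3.40122e+07) = 1.70139e+07.
Integral + boundary = 1.04463e+08.
Order-1 term: 1/12 · (1.13374e+07 − 18750.0) = 943222.
Running total after k=1: 1.05406e+08.
Order-2 term: −1/720 · (699840 − 15000.0) = -951.167.

S_2 ≈ 1.05405e+08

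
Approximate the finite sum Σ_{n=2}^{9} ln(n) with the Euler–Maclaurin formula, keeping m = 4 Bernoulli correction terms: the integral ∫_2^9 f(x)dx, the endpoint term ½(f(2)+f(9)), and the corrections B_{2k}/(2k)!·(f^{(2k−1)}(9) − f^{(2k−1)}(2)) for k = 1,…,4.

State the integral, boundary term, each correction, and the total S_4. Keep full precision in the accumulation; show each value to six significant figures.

Integral: ∫_2^9 ln(x) dx = 11.3887.
Endpoint term: (f(2) + f(9))/2 = (0.693147 + 2.19722)/2 = 1.44519.
Integral + boundary = 12.8339.
Order-1 term: 1/12 · (0.111111 − 0.500000) = -0.0324074.
Running total after k=1: 12.8015.
Order-2 term: −1/720 · (0.00274348 − 0.250000) = 0.000343412.
Running total after k=2: 12.8018.
Order-3 term: 1/30240 · (0.000406442 − 0.750000) = -2.47881e-05.
Running total after k=3: 12.8018.
Order-4 term: −1/1209600 · (0.000150534 − 5.62500) = 4.65017e-06.

S_4 ≈ 12.8018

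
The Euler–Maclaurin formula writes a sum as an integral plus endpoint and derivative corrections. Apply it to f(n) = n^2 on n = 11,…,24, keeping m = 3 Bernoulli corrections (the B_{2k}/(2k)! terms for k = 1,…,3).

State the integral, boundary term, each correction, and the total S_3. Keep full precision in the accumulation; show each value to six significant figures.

S_3 ≈ 4515.00

∫_11^24 x^2 dx evaluates to 4164.33.
Endpoint term: (f(11) + f(24))/2 = (121.000 + 576.000)/2 = 348.500.
So far: 4512.83.
k=1: B_{2}/(2)! × [f^{(1)}(24) − f^{(1)}(11)] = 1/12 × (48.0000 − 22.0000) = 2.16667.
After k=1: 4515.00.
k=2: B_{4}/(4)! × [f^{(3)}(24) − f^{(3)}(11)] = −1/720 × (0.00000 − 0.00000) = 0.00000.
After k=2: 4515.00.
k=3: B_{6}/(6)! × [f^{(5)}(24) − f^{(5)}(11)] = 1/30240 × (0.00000 − 0.00000) = 0.00000.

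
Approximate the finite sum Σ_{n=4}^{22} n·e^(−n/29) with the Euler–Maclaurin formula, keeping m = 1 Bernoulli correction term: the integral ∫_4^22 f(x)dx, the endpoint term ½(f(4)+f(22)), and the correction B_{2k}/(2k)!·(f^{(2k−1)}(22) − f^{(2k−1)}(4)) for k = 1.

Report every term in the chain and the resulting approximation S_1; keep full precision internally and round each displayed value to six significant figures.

S_1 ≈ 147.906

∫_4^22 x·e^(−x/29) dx evaluates to 141.066.
Boundary: ½(f(4) + f(22)) = ½(3.48464 + 10.3029) = 6.89375.
Running total after boundary: 147.959.
Correction k=1: B_{2}/2! · (f^{(1)}(22) − f^{(1)}(4)) = 1/12 · (0.113041 − 0.750999) = -0.0531632.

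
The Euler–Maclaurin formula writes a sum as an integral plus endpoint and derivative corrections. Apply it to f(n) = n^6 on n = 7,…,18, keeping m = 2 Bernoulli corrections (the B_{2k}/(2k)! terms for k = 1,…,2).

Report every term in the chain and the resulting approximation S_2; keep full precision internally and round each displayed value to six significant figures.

∫_7^18 x^6 dx evaluates to 8.73424e+07.
Endpoint term: (f(7) + f(18))/2 = (117649 + 3.40122e+07)/2 = 1.70649e+07.
Integral + boundary = 1.04407e+08.
k=1: B_{2}/(2)! × [f^{(1)}(18) − f^{(1)}(7)] = 1/12 × (1.13374e+07 − 100842) = 936380.
Partial sum through k=1: 1.05344e+08.
k=2: B_{4}/(4)! × [f^{(3)}(18) − f^{(3)}(7)] = −1/720 × (699840 − 41160.0) = -914.833.

S_2 ≈ 1.05343e+08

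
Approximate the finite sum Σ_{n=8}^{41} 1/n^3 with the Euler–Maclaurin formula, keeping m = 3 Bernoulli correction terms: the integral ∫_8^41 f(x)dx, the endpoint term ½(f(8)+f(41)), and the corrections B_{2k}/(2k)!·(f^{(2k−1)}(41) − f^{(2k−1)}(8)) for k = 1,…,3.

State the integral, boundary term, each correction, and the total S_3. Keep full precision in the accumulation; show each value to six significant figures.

S_3 ≈ 0.00855951

Integral: ∫_8^41 1/x^3 dx = 0.00751506.
½[f(8) + f(41)] = ½[0.00195312 + 1.45094e-05] = 0.000983817.
Running total after boundary: 0.00849888.
Correction k=1: B_{2}/2! · (f^{(1)}(41) − f^{(1)}(8)) = 1/12 · (-1.06166e-06 − (-0.000732422)) = 6.09467e-05.
After k=1: 0.00855982.
Correction k=2: B_{4}/4! · (f^{(3)}(41) − f^{(3)}(8)) = −1/720 · (-1.26313e-08 − (-0.000228882)) = -3.17874e-07.
After k=2: 0.00855950.
Correction k=3: B_{6}/6! · (f^{(5)}(41) − f^{(5)}(8)) = 1/30240 · (-3.15595e-10 − (-0.000150204)) = 4.96704e-09.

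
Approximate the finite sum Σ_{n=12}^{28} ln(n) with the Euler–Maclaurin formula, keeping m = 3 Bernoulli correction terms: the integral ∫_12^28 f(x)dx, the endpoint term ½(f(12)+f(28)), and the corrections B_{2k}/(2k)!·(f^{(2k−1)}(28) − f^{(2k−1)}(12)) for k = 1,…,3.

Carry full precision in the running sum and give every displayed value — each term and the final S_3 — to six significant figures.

S_3 ≈ 50.3874

The integral term ∫_12^28 ln(x) dx = 47.4828.
Boundary: ½(f(12) + f(28)) = ½(2.48491 + 3.33220) = 2.90856.
So far: 50.3914.
Correction k=1: B_{2}/2! · (f^{(1)}(28) − f^{(1)}(12)) = 1/12 · (0.0357143 − 0.0833333) = -0.00396825.
After k=1: 50.3874.
Correction k=2: B_{4}/4! · (f^{(3)}(28) − f^{(3)}(12)) = −1/720 · (9.11079e-05 − 0.00115741) = 1.48097e-06.
After k=2: 50.3874.
Correction k=3: B_{6}/6! · (f^{(5)}(28) − f^{(5)}(12)) = 1/30240 · (1.39451e-06 − 9.64506e-05) = -3.14339e-09.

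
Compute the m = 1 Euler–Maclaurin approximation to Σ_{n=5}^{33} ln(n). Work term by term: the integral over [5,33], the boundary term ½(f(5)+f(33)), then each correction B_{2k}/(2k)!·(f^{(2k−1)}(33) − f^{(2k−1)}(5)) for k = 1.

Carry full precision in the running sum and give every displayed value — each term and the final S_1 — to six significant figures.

The integral term ∫_5^33 ln(x) dx = 79.3376.
Endpoint term: (f(5) + f(33))/2 = (1.60944 + 3.49651)/2 = 2.55297.
Running total after boundary: 81.8905.
k=1: B_{2}/(2)! × [f^{(1)}(33) − f^{(1)}(5)] = 1/12 × (0.0303030 − 0.200000) = -0.0141414.

S_1 ≈ 81.8764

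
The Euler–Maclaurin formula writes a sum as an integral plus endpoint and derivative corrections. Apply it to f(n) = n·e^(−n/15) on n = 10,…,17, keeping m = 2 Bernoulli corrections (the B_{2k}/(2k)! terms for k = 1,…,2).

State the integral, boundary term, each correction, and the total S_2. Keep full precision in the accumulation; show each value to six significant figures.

The integral term ∫_10^17 x·e^(−x/15) dx = 37.9914.
Endpoint term: (f(10) + f(17))/2 = (5.13417 + 5.47329)/2 = 5.30373.
Running total after boundary: 43.2952.
Correction k=1: B_{2}/2! · (f^{(1)}(17) − f^{(1)}(10)) = 1/12 · (-0.0429278 − 0.171139) = -0.0178389.
Running total after k=1: 43.2773.
Correction k=2: B_{4}/4! · (f^{(3)}(17) − f^{(3)}(10)) = −1/720 · (0.00267106 − 0.00532433) = 3.68509e-06.

S_2 ≈ 43.2773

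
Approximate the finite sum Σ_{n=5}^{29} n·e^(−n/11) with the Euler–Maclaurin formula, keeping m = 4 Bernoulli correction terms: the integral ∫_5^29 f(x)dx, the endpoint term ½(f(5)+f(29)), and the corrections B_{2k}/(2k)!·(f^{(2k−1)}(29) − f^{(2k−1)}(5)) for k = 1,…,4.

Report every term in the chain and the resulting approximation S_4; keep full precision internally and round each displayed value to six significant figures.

S_4 ≈ 82.7870

The integral term ∫_5^29 x·e^(−x/11) dx = 80.2003.
Endpoint term: (f(5) + f(29))/2 = (3.17368 + 2.07702)/2 = 2.62535.
So far: 82.8256.
Correction k=1: B_{2}/2! · (f^{(1)}(29) − f^{(1)}(5)) = 1/12 · (-0.117198 − 0.346220) = -0.0386182.
Running total after k=1: 82.7870.
Correction k=2: B_{4}/4! · (f^{(3)}(29) − f^{(3)}(5)) = −1/720 · (0.000215240 − 0.0133528) = 1.82467e-05.
Running total after k=2: 82.7870.
Correction k=3: B_{6}/6! · (f^{(5)}(29) − f^{(5)}(5)) = 1/30240 · (1.15625e-05 − 0.000197061) = -6.13420e-09.
Running total after k=3: 82.7870.
Correction k=4: B_{8}/8! · (f^{(7)}(29) − f^{(7)}(5)) = −1/1209600 · (1.76414e-07 − 2.34519e-06) = 1.79297e-12.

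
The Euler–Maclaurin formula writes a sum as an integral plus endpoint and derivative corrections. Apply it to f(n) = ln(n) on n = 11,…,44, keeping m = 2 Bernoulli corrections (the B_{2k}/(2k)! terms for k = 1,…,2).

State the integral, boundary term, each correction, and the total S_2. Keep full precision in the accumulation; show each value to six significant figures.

Integral: ∫_11^44 ln(x) dx = 107.127.
½[f(11) + f(44)] = ½[2.39790 + 3.78419] = 3.09104.
Integral + boundary = 110.219.
Order-1 term: 1/12 · (0.0227273 − 0.0909091) = -0.00568182.
After k=1: 110.213.
Order-2 term: −1/720 · (2.34786e-05 − 0.00150263) = 2.05438e-06.

S_2 ≈ 110.213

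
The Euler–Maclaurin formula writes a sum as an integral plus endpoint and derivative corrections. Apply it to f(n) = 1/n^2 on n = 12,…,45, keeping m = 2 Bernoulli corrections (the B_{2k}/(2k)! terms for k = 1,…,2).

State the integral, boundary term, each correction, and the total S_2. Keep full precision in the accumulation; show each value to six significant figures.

The integral term ∫_12^45 1/x^2 dx = 0.0611111.
Endpoint term: (f(12) + f(45))/2 = (0.00694444 + 0.000493827)/2 = 0.00371914.
So far: 0.0648302.
k=1: B_{2}/(2)! × [f^{(1)}(45) − f^{(1)}(12)] = 1/12 × (-2.19479e-05 − (-0.00115741)) = 9.46216e-05.
After k=1: 0.0649249.
k=2: B_{4}/(4)! × [f^{(3)}(45) − f^{(3)}(12)] = −1/720 × (-1.30061e-07 − (-9.64506e-05)) = -1.33779e-07.

S_2 ≈ 0.0649247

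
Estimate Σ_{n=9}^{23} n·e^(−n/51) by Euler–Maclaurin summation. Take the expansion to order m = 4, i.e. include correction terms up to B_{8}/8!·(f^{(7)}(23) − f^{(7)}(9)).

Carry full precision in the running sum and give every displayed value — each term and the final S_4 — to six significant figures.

S_4 ≈ 171.982

∫_9^23 x·e^(−x/51) dx evaluates to 160.913.
½[f(9) + f(23)] = ½[7.54401 + 14.6511] = 11.0975.
Running total after boundary: 172.011.
Order-1 term: 1/12 · (0.349727 − 0.690302) = -0.0283812.
After k=1: 171.982.
Order-2 term: −1/720 · (0.000624273 − 0.000909938) = 3.96757e-07.
After k=2: 171.982.
Order-3 term: 1/30240 · (4.28330e-07 − 5.97646e-07) = -5.59906e-12.
After k=3: 171.982.
Order-4 term: −1/1209600 · (2.37081e-10 − 3.25048e-10) = 7.27241e-17.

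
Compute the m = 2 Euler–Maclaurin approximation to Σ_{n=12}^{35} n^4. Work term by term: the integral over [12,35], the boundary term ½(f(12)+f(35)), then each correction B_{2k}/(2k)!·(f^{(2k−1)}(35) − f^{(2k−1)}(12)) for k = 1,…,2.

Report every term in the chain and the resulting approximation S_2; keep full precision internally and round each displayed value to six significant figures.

S_2 ≈ 1.12290e+07

∫_12^35 x^4 dx evaluates to 1.04546e+07.
Boundary: ½(f(12) + f(35)) = ½(20736.0 + 1.50062e+06) = 760680.
So far: 1.12153e+07.
Correction k=1: B_{2}/2! · (f^{(1)}(35) − f^{(1)}(12)) = 1/12 · (171500 − 6912.00) = 13715.7.
Running total after k=1: 1.12290e+07.
Correction k=2: B_{4}/4! · (f^{(3)}(35) − f^{(3)}(12)) = −1/720 · (840.000 − 288.000) = -0.766667.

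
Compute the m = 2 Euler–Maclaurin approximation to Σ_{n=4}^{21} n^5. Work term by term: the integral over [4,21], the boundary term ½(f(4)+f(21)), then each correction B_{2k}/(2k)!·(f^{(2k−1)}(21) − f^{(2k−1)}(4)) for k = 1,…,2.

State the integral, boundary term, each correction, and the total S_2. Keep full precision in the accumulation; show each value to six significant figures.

S_2 ≈ 1.64171e+07

∫_4^21 x^5 dx evaluates to 1.42937e+07.
½[f(4) + f(21)] = ½[1024.00 + 4.08410e+06] = 2.04256e+06.
So far: 1.63362e+07.
Correction k=1: B_{2}/2! · (f^{(1)}(21) − f^{(1)}(4)) = 1/12 · (972405 − 1280.00) = 80927.1.
Partial sum through k=1: 1.64172e+07.
Correction k=2: B_{4}/4! · (f^{(3)}(21) − f^{(3)}(4)) = −1/720 · (26460.0 − 960.000) = -35.4167.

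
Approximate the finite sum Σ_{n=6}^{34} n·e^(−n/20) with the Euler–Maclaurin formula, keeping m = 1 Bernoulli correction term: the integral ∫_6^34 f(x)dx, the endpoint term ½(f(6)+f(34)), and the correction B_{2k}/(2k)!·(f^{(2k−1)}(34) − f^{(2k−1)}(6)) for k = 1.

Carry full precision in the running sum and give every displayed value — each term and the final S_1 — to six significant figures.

∫_6^34 x·e^(−x/20) dx evaluates to 187.927.
Endpoint term: (f(6) + f(34))/2 = (4.44491 + 6.21124)/2 = 5.32807.
So far: 193.255.
Order-1 term: 1/12 · (-0.127878 − 0.518573) = -0.0538709.

S_1 ≈ 193.201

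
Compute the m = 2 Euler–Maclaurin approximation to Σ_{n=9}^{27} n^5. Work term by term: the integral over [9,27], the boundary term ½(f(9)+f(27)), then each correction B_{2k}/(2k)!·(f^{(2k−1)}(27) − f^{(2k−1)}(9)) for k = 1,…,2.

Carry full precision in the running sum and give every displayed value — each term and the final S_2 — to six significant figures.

S_2 ≈ 7.19041e+07

∫_9^27 x^5 dx evaluates to 6.44815e+07.
Boundary: ½(f(9) + f(27)) = ½(59049.0 + 1.43489e+07) = 7.20398e+06.
Running total after boundary: 7.16855e+07.
Correction k=1: B_{2}/2! · (f^{(1)}(27) − f^{(1)}(9)) = 1/12 · (2.65720e+06 − 32805.0) = 218700.
Running total after k=1: 7.19042e+07.
Correction k=2: B_{4}/4! · (f^{(3)}(27) − f^{(3)}(9)) = −1/720 · (43740.0 − 4860.00) = -54.0000.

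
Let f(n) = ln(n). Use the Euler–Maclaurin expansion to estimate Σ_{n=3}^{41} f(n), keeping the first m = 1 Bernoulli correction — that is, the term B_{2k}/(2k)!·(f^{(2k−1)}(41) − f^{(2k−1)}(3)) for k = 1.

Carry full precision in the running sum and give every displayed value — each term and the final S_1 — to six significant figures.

The integral term ∫_3^41 ln(x) dx = 110.961.
½[f(3) + f(41)] = ½[1.09861 + 3.71357] = 2.40609.
So far: 113.367.
Order-1 term: 1/12 · (0.0243902 − 0.333333) = -0.0257453.

S_1 ≈ 113.341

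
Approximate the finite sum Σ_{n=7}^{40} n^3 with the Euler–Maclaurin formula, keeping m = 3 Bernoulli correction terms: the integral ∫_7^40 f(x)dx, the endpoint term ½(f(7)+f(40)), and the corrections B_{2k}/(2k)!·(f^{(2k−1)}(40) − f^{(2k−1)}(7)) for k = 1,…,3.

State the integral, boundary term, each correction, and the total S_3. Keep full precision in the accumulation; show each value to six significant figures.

The integral term ∫_7^40 x^3 dx = 639400.
Endpoint term: (f(7) + f(40))/2 = (343.000 + 64000.0)/2 = 32171.5.
So far: 671571.
Correction k=1: B_{2}/2! · (f^{(1)}(40) − f^{(1)}(7)) = 1/12 · (4800.00 − 147.000) = 387.750.
Running total after k=1: 671959.
Correction k=2: B_{4}/4! · (f^{(3)}(40) − f^{(3)}(7)) = −1/720 · (6.00000 − 6.00000) = 0.00000.
Running total after k=2: 671959.
Correction k=3: B_{6}/6! · (f^{(5)}(40) − f^{(5)}(7)) = 1/30240 · (0.00000 − 0.00000) = 0.00000.

S_3 ≈ 671959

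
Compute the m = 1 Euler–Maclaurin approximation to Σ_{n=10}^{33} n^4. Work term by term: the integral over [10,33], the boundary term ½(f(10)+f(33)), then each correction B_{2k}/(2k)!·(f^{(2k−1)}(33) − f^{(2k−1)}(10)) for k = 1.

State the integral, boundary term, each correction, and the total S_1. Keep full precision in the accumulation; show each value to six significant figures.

S_1 ≈ 8.41668e+06

∫_10^33 x^4 dx evaluates to 7.80708e+06.
Boundary: ½(f(10) + f(33)) = ½(10000.0 + 1.18592e+06) = 597960.
Running total after boundary: 8.40504e+06.
Order-1 term: 1/12 · (143748 − 4000.00) = 11645.7.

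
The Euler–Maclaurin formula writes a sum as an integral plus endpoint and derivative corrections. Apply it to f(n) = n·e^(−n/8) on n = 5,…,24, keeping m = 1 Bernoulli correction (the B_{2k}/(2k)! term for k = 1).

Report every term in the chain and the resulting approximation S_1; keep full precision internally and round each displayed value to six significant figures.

∫_5^24 x·e^(−x/8) dx evaluates to 42.9217.
½[f(5) + f(24)] = ½[2.67631 + 1.19489] = 1.93560.
Integral + boundary = 44.8573.
Correction k=1: B_{2}/2! · (f^{(1)}(24) − f^{(1)}(5)) = 1/12 · (-0.0995741 − 0.200723) = -0.0250248.

S_1 ≈ 44.8323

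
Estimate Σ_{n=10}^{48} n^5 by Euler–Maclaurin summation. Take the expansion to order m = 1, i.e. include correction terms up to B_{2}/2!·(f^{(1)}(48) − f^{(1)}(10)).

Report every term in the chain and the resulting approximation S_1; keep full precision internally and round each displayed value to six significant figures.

S_1 ≈ 2.16792e+09

∫_10^48 x^5 dx evaluates to 2.03827e+09.
Boundary: ½(f(10) + f(48)) = ½(100000 + 2.54804e+08) = 1.27452e+08.
So far: 2.16572e+09.
Correction k=1: B_{2}/2! · (f^{(1)}(48) − f^{(1)}(10)) = 1/12 · (2.65421e+07 − 50000.0) = 2.20767e+06.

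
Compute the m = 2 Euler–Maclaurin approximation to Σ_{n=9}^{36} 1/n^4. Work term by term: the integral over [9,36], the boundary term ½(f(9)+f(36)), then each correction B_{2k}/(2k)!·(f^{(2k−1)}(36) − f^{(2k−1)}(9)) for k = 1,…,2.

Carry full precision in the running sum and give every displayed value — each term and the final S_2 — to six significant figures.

S_2 ≈ 0.000532213

The integral term ∫_9^36 1/x^4 dx = 0.000450103.
Boundary: ½(f(9) + f(36)) = ½(0.000152416 + 5.95374e-07) = 7.65056e-05.
So far: 0.000526608.
Correction k=1: B_{2}/2! · (f^{(1)}(36) − f^{(1)}(9)) = 1/12 · (-6.61527e-08 − (-6.77404e-05)) = 5.63952e-06.
Running total after k=1: 0.000532248.
Correction k=2: B_{4}/4! · (f^{(3)}(36) − f^{(3)}(9)) = −1/720 · (-1.53131e-09 − (-2.50890e-05)) = -3.48437e-08.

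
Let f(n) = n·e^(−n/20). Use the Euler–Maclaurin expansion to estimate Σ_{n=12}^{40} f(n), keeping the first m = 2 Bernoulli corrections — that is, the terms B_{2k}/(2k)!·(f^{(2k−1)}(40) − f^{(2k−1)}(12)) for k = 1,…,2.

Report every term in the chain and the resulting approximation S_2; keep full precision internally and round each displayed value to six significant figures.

∫_12^40 x·e^(−x/20) dx evaluates to 188.837.
Endpoint term: (f(12) + f(40))/2 = (6.58574 + 5.41341)/2 = 5.99958.
Integral + boundary = 194.837.
Order-1 term: 1/12 · (-0.135335 − 0.219525) = -0.0295717.
Partial sum through k=1: 194.807.
Order-2 term: −1/720 · (0.000338338 − 0.00329287) = 4.10352e-06.

S_2 ≈ 194.807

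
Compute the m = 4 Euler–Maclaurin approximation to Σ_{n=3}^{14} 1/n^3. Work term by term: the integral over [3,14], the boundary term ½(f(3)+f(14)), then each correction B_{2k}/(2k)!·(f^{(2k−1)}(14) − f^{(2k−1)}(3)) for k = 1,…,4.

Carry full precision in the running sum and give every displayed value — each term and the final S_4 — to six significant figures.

S_4 ≈ 0.0746810

Integral: ∫_3^14 1/x^3 dx = 0.0530045.
½[f(3) + f(14)] = ½[0.0370370 + 0.000364431] = 0.0187007.
Running total after boundary: 0.0717053.
Correction k=1: B_{2}/2! · (f^{(1)}(14) − f^{(1)}(3)) = 1/12 · (-7.80925e-05 − (-0.0370370)) = 0.00307991.
Partial sum through k=1: 0.0747852.
Correction k=2: B_{4}/4! · (f^{(3)}(14) − f^{(3)}(3)) = −1/720 · (-7.96862e-06 − (-0.0823045)) = -0.000114301.
Partial sum through k=2: 0.0746709.
Correction k=3: B_{6}/6! · (f^{(5)}(14) − f^{(5)}(3)) = 1/30240 · (-1.70756e-06 − (-0.384088)) = 1.27013e-05.
Partial sum through k=3: 0.0746836.
Correction k=4: B_{8}/8! · (f^{(7)}(14) − f^{(7)}(3)) = −1/1209600 · (-6.27267e-07 − (-3.07270)) = -2.54026e-06.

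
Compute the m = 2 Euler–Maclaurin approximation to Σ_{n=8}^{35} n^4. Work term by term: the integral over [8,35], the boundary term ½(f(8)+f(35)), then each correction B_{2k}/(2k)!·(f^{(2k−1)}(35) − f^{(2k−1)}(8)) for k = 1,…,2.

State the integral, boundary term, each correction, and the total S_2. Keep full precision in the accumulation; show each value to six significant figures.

S_2 ≈ 1.12643e+07

∫_8^35 x^4 dx evaluates to 1.04978e+07.
Boundary: ½(f(8) + f(35)) = ½(4096.00 + 1.50062e+06) = 752360.
Running total after boundary: 1.12502e+07.
k=1: B_{2}/(2)! × [f^{(1)}(35) − f^{(1)}(8)] = 1/12 × (171500 − 2048.00) = 14121.0.
Partial sum through k=1: 1.12643e+07.
k=2: B_{4}/(4)! × [f^{(3)}(35) − f^{(3)}(8)] = −1/720 × (840.000 − 192.000) = -0.900000.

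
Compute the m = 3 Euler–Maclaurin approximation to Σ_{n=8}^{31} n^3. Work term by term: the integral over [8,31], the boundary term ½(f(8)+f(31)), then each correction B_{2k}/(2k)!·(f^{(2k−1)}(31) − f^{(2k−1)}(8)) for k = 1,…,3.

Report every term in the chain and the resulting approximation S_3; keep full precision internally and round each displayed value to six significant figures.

∫_8^31 x^3 dx evaluates to 229856.
Endpoint term: (f(8) + f(31))/2 = (512.000 + 29791.0)/2 = 15151.5.
Running total after boundary: 245008.
Correction k=1: B_{2}/2! · (f^{(1)}(31) − f^{(1)}(8)) = 1/12 · (2883.00 − 192.000) = 224.250.
Partial sum through k=1: 245232.
Correction k=2: B_{4}/4! · (f^{(3)}(31) − f^{(3)}(8)) = −1/720 · (6.00000 − 6.00000) = 0.00000.
Partial sum through k=2: 245232.
Correction k=3: B_{6}/6! · (f^{(5)}(31) − f^{(5)}(8)) = 1/30240 · (0.00000 − 0.00000) = 0.00000.

S_3 ≈ 245232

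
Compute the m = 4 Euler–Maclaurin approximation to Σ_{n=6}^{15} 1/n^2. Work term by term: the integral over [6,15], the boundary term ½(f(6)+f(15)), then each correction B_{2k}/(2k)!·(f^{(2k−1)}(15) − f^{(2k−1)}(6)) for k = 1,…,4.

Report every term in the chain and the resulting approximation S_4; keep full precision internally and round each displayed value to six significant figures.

∫_6^15 1/x^2 dx evaluates to 0.100000.
½[f(6) + f(15)] = ½[0.0277778 + 0.00444444] = 0.0161111.
Running total after boundary: 0.116111.
Order-1 term: 1/12 · (-0.000592593 − (-0.00925926)) = 0.000722222.
After k=1: 0.116833.
Order-2 term: −1/720 · (-3.16049e-05 − (-0.00308642)) = -4.24280e-06.
After k=2: 0.116829.
Order-3 term: 1/30240 · (-4.21399e-06 − (-0.00257202)) = 8.49141e-08.
After k=3: 0.116829.
Order-4 term: −1/1209600 · (-1.04882e-06 − (-0.00400091)) = -3.30677e-09.

S_4 ≈ 0.116829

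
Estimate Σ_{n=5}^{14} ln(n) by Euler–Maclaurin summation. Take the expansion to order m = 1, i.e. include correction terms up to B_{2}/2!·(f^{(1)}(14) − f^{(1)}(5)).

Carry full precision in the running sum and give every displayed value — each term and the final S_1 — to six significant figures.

∫_5^14 ln(x) dx evaluates to 19.8996.
½[f(5) + f(14)] = ½[1.60944 + 2.63906] = 2.12425.
Running total after boundary: 22.0239.
k=1: B_{2}/(2)! × [f^{(1)}(14) − f^{(1)}(5)] = 1/12 × (0.0714286 − 0.200000) = -0.0107143.

S_1 ≈ 22.0131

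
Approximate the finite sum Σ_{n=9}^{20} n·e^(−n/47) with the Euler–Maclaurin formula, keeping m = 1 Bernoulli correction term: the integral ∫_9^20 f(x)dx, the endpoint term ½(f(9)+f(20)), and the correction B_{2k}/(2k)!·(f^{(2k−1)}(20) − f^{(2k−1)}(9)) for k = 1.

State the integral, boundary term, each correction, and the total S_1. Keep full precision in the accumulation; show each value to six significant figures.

Integral: ∫_9^20 x·e^(−x/47) dx = 115.691.
Endpoint term: (f(9) + f(20))/2 = (7.43156 + 13.0684)/2 = 10.2500.
Integral + boundary = 125.941.
k=1: B_{2}/(2)! × [f^{(1)}(20) − f^{(1)}(9)] = 1/12 × (0.375370 − 0.667610) = -0.0243533.

S_1 ≈ 125.917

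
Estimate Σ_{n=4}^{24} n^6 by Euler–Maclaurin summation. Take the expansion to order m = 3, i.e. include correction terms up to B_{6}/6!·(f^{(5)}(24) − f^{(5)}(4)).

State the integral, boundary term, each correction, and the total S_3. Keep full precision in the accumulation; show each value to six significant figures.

S_3 ≈ 7.54740e+08

The integral term ∫_4^24 x^6 dx = 6.55208e+08.
Endpoint term: (f(4) + f(24))/2 = (4096.00 + 1.91103e+08)/2 = 9.55535e+07.
So far: 7.50761e+08.
k=1: B_{2}/(2)! × [f^{(1)}(24) − f^{(1)}(4)] = 1/12 × (4.77757e+07 − 6144.00) = 3.98080e+06.
Running total after k=1: 7.54742e+08.
k=2: B_{4}/(4)! × [f^{(3)}(24) − f^{(3)}(4)] = −1/720 × (1.65888e+06 − 7680.00) = -2293.33.
Running total after k=2: 7.54740e+08.
k=3: B_{6}/(6)! × [f^{(5)}(24) − f^{(5)}(4)] = 1/30240 × (17280.0 − 2880.00) = 0.476190.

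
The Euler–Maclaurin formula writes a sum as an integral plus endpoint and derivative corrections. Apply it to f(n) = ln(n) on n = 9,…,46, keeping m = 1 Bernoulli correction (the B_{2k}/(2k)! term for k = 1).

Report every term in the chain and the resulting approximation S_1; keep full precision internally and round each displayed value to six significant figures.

S_1 ≈ 122.348

Integral: ∫_9^46 ln(x) dx = 119.342.
Endpoint term: (f(9) + f(46))/2 = (2.19722 + 3.82864)/2 = 3.01293.
Integral + boundary = 122.355.
Order-1 term: 1/12 · (0.0217391 − 0.111111) = -0.00744767.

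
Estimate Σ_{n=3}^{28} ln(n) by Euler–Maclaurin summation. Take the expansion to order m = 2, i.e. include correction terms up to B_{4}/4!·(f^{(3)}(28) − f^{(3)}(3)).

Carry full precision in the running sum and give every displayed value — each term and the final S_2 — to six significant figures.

Integral: ∫_3^28 ln(x) dx = 65.0059.
Boundary: ½(f(3) + f(28)) = ½(1.09861 + 3.33220) = 2.21541.
Integral + boundary = 67.2213.
Correction k=1: B_{2}/2! · (f^{(1)}(28) − f^{(1)}(3)) = 1/12 · (0.0357143 − 0.333333) = -0.0248016.
After k=1: 67.1965.
Correction k=2: B_{4}/4! · (f^{(3)}(28) − f^{(3)}(3)) = −1/720 · (9.11079e-05 − 0.0740741) = 0.000102754.

S_2 ≈ 67.1966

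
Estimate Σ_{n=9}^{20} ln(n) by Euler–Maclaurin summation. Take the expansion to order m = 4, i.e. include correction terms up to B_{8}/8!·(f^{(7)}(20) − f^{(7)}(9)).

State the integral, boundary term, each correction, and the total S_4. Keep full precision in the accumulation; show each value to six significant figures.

∫_9^20 ln(x) dx evaluates to 29.1396.
½[f(9) + f(20)] = ½[2.19722 + 2.99573] = 2.59648.
Running total after boundary: 31.7361.
k=1: B_{2}/(2)! × [f^{(1)}(20) − f^{(1)}(9)] = 1/12 × (0.0500000 − 0.111111) = -0.00509259.
After k=1: 31.7310.
k=2: B_{4}/(4)! × [f^{(3)}(20) − f^{(3)}(9)] = −1/720 × (0.000250000 − 0.00274348) = 3.46317e-06.
After k=2: 31.7310.
k=3: B_{6}/(6)! × [f^{(5)}(20) − f^{(5)}(9)] = 1/30240 × (7.50000e-06 − 0.000406442) = -1.31925e-08.
After k=3: 31.7310.
k=4: B_{8}/(8)! × [f^{(7)}(20) − f^{(7)}(9)] = −1/1209600 × (5.62500e-07 − 0.000150534) = 1.23984e-10.

S_4 ≈ 31.7310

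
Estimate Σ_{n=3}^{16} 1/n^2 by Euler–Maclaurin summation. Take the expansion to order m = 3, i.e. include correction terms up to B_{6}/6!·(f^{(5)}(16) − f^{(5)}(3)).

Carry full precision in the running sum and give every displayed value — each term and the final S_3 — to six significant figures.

∫_3^16 1/x^2 dx evaluates to 0.270833.
Boundary: ½(f(3) + f(16)) = ½(0.111111 + 0.00390625) = 0.0575087.
So far: 0.328342.
Correction k=1: B_{2}/2! · (f^{(1)}(16) − f^{(1)}(3)) = 1/12 · (-0.000488281 − (-0.0740741)) = 0.00613215.
Running total after k=1: 0.334474.
Correction k=2: B_{4}/4! · (f^{(3)}(16) − f^{(3)}(3)) = −1/720 · (-2.28882e-05 − (-0.0987654)) = -0.000137142.
Running total after k=2: 0.334337.
Correction k=3: B_{6}/6! · (f^{(5)}(16) − f^{(5)}(3)) = 1/30240 · (-2.68221e-06 − (-0.329218)) = 1.08868e-05.

S_3 ≈ 0.334348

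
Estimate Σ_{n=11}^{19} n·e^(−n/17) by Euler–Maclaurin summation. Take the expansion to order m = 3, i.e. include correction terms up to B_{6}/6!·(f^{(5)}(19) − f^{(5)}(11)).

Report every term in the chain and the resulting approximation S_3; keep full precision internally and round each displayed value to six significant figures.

Integral: ∫_11^19 x·e^(−x/17) dx = 49.0721.
½[f(11) + f(19)] = ½[5.75942 + 6.21392] = 5.98667.
Running total after boundary: 55.0588.
k=1: B_{2}/(2)! × [f^{(1)}(19) − f^{(1)}(11)] = 1/12 × (-0.0384763 − 0.184794) = -0.0186059.
Running total after k=1: 55.0402.
k=2: B_{4}/(4)! × [f^{(3)}(19) − f^{(3)}(11)] = −1/720 × (0.00213017 − 0.00426284) = 2.96204e-06.
Running total after k=2: 55.0402.
k=3: B_{6}/(6)! × [f^{(5)}(19) − f^{(5)}(11)] = 1/30240 × (1.52024e-05 − 2.72881e-05) = -3.99660e-10.

S_3 ≈ 55.0402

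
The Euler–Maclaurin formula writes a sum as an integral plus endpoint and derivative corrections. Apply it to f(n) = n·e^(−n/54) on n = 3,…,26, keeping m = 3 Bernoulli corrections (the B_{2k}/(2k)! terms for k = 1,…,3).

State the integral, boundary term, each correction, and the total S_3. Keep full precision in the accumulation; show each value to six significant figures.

Integral: ∫_3^26 x·e^(−x/54) dx = 242.476.
Boundary: ½(f(3) + f(26)) = ½(2.83788 + 16.0646) = 9.45121.
Integral + boundary = 251.927.
Order-1 term: 1/12 · (0.320376 − 0.893406) = -0.0477525.
After k=1: 251.880.
Order-2 term: −1/720 · (0.000533646 − 0.000955187) = 5.85474e-07.
After k=2: 251.880.
Order-3 term: 1/30240 · (3.28334e-07 − 5.50066e-07) = -7.33240e-12.

S_3 ≈ 251.880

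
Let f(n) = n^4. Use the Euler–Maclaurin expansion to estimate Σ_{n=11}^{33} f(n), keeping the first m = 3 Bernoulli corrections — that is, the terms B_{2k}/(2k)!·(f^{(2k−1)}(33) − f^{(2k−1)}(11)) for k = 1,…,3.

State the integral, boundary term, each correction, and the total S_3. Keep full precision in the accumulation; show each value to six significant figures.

Integral: ∫_11^33 x^4 dx = 7.79487e+06.
Boundary: ½(f(11) + f(33)) = ½(14641.0 + 1.18592e+06) = 600281.
So far: 8.39515e+06.
Order-1 term: 1/12 · (143748 − 5324.00) = 11535.3.
After k=1: 8.40668e+06.
Order-2 term: −1/720 · (792.000 − 264.000) = -0.733333.
After k=2: 8.40668e+06.
Order-3 term: 1/30240 · (0.00000 − 0.00000) = 0.00000.

S_3 ≈ 8.40668e+06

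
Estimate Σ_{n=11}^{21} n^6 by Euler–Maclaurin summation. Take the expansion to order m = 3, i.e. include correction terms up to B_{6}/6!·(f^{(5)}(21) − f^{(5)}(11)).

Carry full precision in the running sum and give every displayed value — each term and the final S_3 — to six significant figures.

S_3 ≈ 3.00244e+08

Integral: ∫_11^21 x^6 dx = 2.54514e+08.
Boundary: ½(f(11) + f(21)) = ½(1.77156e+06 + 8.57661e+07) = 4.37688e+07.
So far: 2.98283e+08.
k=1: B_{2}/(2)! × [f^{(1)}(21) − f^{(1)}(11)] = 1/12 × (2.45046e+07 − 966306) = 1.96152e+06.
Partial sum through k=1: 3.00245e+08.
k=2: B_{4}/(4)! × [f^{(3)}(21) − f^{(3)}(11)] = −1/720 × (1.11132e+06 − 159720) = -1321.67.
Partial sum through k=2: 3.00244e+08.
k=3: B_{6}/(6)! × [f^{(5)}(21) − f^{(5)}(11)] = 1/30240 × (15120.0 − 7920.00) = 0.238095.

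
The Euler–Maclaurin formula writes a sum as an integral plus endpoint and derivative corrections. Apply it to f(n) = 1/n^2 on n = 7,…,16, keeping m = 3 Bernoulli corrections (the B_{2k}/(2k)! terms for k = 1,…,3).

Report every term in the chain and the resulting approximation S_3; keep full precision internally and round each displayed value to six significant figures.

Integral: ∫_7^16 1/x^2 dx = 0.0803571.
Endpoint term: (f(7) + f(16))/2 = (0.0204082 + 0.00390625)/2 = 0.0121572.
So far: 0.0925143.
Correction k=1: B_{2}/2! · (f^{(1)}(16) − f^{(1)}(7)) = 1/12 · (-0.000488281 − (-0.00583090)) = 0.000445219.
Partial sum through k=1: 0.0929596.
Correction k=2: B_{4}/4! · (f^{(3)}(16) − f^{(3)}(7)) = −1/720 · (-2.28882e-05 − (-0.00142798)) = -1.95151e-06.
Partial sum through k=2: 0.0929576.
Correction k=3: B_{6}/6! · (f^{(5)}(16) − f^{(5)}(7)) = 1/30240 · (-2.68221e-06 − (-0.000874271)) = 2.88224e-08.

S_3 ≈ 0.0929576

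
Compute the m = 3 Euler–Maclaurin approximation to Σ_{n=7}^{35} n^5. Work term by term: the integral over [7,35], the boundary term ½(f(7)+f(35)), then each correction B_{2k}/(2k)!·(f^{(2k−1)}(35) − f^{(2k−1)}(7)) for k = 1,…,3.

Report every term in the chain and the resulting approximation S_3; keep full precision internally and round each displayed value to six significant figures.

∫_7^35 x^5 dx evaluates to 3.06358e+08.
½[f(7) + f(35)] = ½[16807.0 + 5.25219e+07] = 2.62693e+07.
So far: 3.32627e+08.
Correction k=1: B_{2}/2! · (f^{(1)}(35) − f^{(1)}(7)) = 1/12 · (7.50312e+06 − 12005.0) = 624260.
Partial sum through k=1: 3.33252e+08.
Correction k=2: B_{4}/4! · (f^{(3)}(35) − f^{(3)}(7)) = −1/720 · (73500.0 − 2940.00) = -98.0000.
Partial sum through k=2: 3.33251e+08.
Correction k=3: B_{6}/6! · (f^{(5)}(35) − f^{(5)}(7)) = 1/30240 · (120.000 − 120.000) = 0.00000.

S_3 ≈ 3.33251e+08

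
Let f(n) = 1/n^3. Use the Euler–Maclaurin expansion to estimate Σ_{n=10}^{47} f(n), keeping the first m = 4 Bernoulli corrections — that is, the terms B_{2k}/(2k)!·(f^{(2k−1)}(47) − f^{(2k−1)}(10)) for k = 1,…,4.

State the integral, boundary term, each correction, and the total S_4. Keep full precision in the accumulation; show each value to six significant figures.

Integral: ∫_10^47 1/x^3 dx = 0.00477365.
Endpoint term: (f(10) + f(47))/2 = (0.00100000 + 9.63178e-06)/2 = 0.000504816.
Running total after boundary: 0.00527847.
k=1: B_{2}/(2)! × [f^{(1)}(47) − f^{(1)}(10)] = 1/12 × (-6.14794e-07 − (-0.000300000)) = 2.49488e-05.
After k=1: 0.00530342.
k=2: B_{4}/(4)! × [f^{(3)}(47) − f^{(3)}(10)] = −1/720 × (-5.56627e-09 − (-6.00000e-05)) = -8.33256e-08.
After k=2: 0.00530333.
k=3: B_{6}/(6)! × [f^{(5)}(47) − f^{(5)}(10)] = 1/30240 × (-1.05832e-10 − (-2.52000e-05)) = 8.33330e-10.
After k=3: 0.00530334.
k=4: B_{8}/(8)! × [f^{(7)}(47) − f^{(7)}(10)] = −1/1209600 × (-3.44949e-12 − (-1.81440e-05)) = -1.50000e-11.

S_4 ≈ 0.00530334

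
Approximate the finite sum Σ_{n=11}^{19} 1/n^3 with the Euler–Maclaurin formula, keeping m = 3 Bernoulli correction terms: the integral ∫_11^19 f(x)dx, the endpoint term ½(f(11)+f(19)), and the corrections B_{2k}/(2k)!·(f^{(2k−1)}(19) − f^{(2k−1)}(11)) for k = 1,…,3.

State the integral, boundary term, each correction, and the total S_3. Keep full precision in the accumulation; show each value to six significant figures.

S_3 ≈ 0.00321086

Integral: ∫_11^19 1/x^3 dx = 0.00274719.
Boundary: ½(f(11) + f(19)) = ½(0.000751315 + 0.000145794) = 0.000448554.
Integral + boundary = 0.00319574.
Order-1 term: 1/12 · (-2.30201e-05 − (-0.000204904)) = 1.51570e-05.
Running total after k=1: 0.00321090.
Order-2 term: −1/720 · (-1.27535e-06 − (-3.38684e-05)) = -4.52682e-08.
Running total after k=2: 0.00321086.
Order-3 term: 1/30240 · (-1.48379e-07 − (-1.17560e-05)) = 3.83849e-10.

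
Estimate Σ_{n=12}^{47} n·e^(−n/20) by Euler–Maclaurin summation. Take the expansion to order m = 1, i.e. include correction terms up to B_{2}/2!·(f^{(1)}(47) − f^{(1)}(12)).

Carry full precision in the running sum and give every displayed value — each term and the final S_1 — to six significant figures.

∫_12^47 x·e^(−x/20) dx evaluates to 223.445.
½[f(12) + f(47)] = ½[6.58574 + 4.48235] = 5.53405.
So far: 228.979.
Order-1 term: 1/12 · (-0.128748 − 0.219525) = -0.0290228.

S_1 ≈ 228.950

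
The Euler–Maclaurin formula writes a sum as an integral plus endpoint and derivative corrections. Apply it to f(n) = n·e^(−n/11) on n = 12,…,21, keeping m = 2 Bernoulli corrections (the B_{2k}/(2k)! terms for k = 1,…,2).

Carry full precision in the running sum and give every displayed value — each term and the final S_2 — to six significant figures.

∫_12^21 x·e^(−x/11) dx evaluates to 32.8138.
½[f(12) + f(21)] = ½[4.03093 + 3.11252] = 3.57172.
So far: 36.3855.
Correction k=1: B_{2}/2! · (f^{(1)}(21) − f^{(1)}(12)) = 1/12 · (-0.134741 − (-0.0305374)) = -0.00868363.
Partial sum through k=1: 36.3768.
Correction k=2: B_{4}/4! · (f^{(3)}(21) − f^{(3)}(12)) = −1/720 · (0.00133627 − 0.00529987) = 5.50500e-06.

S_2 ≈ 36.3768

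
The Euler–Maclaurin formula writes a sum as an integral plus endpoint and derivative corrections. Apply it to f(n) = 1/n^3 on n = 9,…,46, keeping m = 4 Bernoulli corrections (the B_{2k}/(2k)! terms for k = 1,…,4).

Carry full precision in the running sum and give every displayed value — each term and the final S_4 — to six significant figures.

S_4 ≈ 0.00666545

The integral term ∫_9^46 1/x^3 dx = 0.00593654.
Boundary: ½(f(9) + f(46)) = ½(0.00137174 + 1.02737e-05) = 0.000691008.
So far: 0.00662755.
k=1: B_{2}/(2)! × [f^{(1)}(46) − f^{(1)}(9)] = 1/12 × (-6.70023e-07 − (-0.000457247)) = 3.80481e-05.
After k=1: 0.00666560.
k=2: B_{4}/(4)! × [f^{(3)}(46) − f^{(3)}(9)] = −1/720 × (-6.33292e-09 − (-0.000112901)) = -1.56798e-07.
After k=2: 0.00666544.
k=3: B_{6}/(6)! × [f^{(5)}(46) − f^{(5)}(9)] = 1/30240 × (-1.25701e-10 − (-5.85410e-05)) = 1.93588e-09.
After k=3: 0.00666545.
k=4: B_{8}/(8)! × [f^{(7)}(46) − f^{(7)}(9)] = −1/1209600 × (-4.27715e-12 − (-5.20365e-05)) = -4.30196e-11.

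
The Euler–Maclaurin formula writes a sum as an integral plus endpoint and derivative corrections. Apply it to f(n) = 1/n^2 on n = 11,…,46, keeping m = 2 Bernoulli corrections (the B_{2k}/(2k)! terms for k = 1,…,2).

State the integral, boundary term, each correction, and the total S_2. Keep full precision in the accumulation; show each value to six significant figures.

∫_11^46 1/x^2 dx evaluates to 0.0691700.
Endpoint term: (f(11) + f(46))/2 = (0.00826446 + 0.000472590)/2 = 0.00436853.
So far: 0.0735385.
Order-1 term: 1/12 · (-2.05474e-05 − (-0.00150263)) = 0.000123507.
Running total after k=1: 0.0736620.
Order-2 term: −1/720 · (-1.16526e-07 − (-0.000149021)) = -2.06812e-07.

S_2 ≈ 0.0736618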